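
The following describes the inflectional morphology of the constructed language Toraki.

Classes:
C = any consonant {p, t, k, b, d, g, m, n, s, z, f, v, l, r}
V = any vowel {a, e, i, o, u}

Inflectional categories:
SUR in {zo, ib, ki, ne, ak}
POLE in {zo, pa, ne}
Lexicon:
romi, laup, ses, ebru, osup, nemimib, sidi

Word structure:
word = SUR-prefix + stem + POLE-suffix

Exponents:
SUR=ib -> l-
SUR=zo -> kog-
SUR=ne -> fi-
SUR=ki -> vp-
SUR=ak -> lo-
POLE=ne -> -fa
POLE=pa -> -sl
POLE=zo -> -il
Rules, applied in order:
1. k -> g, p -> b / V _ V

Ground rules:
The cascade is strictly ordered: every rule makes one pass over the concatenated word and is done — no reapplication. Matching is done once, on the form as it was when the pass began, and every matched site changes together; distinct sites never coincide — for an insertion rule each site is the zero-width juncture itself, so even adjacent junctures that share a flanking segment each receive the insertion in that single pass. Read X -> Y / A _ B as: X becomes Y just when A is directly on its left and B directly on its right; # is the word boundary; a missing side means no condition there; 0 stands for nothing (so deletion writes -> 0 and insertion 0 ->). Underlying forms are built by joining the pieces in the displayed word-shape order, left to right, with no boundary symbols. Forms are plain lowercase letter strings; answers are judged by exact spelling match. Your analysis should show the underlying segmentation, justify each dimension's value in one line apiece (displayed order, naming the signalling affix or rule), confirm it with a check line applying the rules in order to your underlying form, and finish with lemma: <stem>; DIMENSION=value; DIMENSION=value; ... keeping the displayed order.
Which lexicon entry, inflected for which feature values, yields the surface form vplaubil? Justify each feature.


underlying: vp-laup-il
SUR=ki - signalled by the affix vp-
POLE=zo - signalled by the affix -il
check: vplaupil -> vplaubil
lemma: laup; SUR=ki; POLE=zo


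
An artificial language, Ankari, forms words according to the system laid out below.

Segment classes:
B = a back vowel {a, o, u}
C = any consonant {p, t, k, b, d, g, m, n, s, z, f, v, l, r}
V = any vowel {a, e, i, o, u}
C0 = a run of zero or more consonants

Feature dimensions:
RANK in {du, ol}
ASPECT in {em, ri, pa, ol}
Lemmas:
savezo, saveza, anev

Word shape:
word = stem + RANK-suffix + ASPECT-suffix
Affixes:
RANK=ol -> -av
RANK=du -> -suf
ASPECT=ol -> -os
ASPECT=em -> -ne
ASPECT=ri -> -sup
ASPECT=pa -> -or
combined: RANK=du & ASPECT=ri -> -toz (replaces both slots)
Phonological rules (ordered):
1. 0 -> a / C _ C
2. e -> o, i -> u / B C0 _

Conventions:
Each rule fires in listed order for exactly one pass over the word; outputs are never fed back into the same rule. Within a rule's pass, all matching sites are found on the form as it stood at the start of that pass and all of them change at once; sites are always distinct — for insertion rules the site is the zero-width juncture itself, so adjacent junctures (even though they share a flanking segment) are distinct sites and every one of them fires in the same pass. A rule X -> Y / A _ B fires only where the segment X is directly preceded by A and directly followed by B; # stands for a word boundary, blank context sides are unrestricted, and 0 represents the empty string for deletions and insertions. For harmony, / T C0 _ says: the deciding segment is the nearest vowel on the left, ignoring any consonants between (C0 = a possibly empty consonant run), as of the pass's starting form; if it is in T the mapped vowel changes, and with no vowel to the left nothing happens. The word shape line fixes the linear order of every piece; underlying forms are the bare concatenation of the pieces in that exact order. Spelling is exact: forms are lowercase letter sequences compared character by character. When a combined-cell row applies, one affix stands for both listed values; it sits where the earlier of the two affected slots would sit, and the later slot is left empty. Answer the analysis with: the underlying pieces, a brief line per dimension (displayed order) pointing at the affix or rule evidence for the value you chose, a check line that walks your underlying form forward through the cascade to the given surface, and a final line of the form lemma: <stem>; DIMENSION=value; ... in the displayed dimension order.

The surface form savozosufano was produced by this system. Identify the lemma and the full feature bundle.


underlying: savezo-suf-ne
RANK=du - signalled by the affix -suf
ASPECT=em - signalled by the affix -ne
check: savezosufne -> savezosufane -> savozosufano
lemma: savezo; RANK=du; ASPECT=em


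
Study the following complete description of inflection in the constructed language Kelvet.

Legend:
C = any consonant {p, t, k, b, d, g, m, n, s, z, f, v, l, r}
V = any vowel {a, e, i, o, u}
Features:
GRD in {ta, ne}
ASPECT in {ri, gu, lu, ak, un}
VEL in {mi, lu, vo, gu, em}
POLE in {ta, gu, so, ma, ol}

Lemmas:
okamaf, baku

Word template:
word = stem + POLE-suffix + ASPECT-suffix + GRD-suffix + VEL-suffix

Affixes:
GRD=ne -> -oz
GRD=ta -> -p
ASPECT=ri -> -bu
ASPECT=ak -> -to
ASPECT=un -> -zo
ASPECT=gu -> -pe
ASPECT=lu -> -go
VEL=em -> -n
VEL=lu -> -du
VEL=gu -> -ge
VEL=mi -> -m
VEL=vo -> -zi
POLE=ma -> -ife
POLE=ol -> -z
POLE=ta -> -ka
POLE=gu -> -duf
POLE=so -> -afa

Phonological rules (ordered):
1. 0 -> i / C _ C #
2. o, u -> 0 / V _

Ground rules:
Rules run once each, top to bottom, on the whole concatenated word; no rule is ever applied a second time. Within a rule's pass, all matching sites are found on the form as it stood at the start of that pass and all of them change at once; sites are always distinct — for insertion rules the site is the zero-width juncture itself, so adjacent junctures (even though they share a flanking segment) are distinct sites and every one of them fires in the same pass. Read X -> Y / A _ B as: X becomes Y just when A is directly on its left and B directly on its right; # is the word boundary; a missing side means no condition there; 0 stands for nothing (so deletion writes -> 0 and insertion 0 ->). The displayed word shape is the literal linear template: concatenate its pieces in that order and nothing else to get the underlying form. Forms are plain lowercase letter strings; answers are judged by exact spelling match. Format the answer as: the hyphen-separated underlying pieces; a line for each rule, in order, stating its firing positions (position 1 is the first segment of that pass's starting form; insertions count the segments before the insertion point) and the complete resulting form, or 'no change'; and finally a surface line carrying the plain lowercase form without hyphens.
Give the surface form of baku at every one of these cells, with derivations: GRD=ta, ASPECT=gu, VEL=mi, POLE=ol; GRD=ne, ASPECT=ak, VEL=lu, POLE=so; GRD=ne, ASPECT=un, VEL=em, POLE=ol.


cell GRD=ta, ASPECT=gu, VEL=mi, POLE=ol:
underlying: baku-z-pe-p-m
1. 0 -> i / C _ C #: inserts after position(s) 8: bakuzpepim
2. o, u -> 0 / V _: no change
surface: bakuzpepim

cell GRD=ne, ASPECT=ak, VEL=lu, POLE=so:
underlying: baku-afa-to-oz-du
1. 0 -> i / C _ C #: no change
2. o, u -> 0 / V _: fires at position(s) 10: bakuafatozdu
surface: bakuafatozdu

cell GRD=ne, ASPECT=un, VEL=em, POLE=ol:
underlying: baku-z-zo-oz-n
1. 0 -> i / C _ C #: inserts after position(s) 9: bakuzzoozin
2. o, u -> 0 / V _: fires at position(s) 8: bakuzzozin
surface: bakuzzozin


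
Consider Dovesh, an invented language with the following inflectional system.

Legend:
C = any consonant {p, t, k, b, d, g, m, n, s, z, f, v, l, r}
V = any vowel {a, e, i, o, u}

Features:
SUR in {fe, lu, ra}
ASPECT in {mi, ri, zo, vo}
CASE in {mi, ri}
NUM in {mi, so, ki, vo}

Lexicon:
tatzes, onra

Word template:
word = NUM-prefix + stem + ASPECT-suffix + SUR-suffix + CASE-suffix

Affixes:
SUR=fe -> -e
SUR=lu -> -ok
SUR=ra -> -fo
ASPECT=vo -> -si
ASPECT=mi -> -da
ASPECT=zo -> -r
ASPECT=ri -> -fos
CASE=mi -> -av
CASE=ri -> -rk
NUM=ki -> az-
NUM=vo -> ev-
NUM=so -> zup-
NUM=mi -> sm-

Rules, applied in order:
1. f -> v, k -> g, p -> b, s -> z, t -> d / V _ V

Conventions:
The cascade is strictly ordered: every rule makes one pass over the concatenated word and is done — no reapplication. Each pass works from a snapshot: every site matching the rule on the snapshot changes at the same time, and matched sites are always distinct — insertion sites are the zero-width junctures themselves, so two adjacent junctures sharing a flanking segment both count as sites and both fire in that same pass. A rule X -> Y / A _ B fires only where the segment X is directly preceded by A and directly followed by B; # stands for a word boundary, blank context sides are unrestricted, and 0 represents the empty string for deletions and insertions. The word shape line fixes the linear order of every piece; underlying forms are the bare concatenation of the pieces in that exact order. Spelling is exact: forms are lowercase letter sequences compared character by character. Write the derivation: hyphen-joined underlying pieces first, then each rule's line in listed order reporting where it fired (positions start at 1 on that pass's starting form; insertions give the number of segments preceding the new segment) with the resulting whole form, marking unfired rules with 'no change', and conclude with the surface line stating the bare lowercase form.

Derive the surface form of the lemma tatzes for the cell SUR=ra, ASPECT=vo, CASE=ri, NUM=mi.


underlying: sm-tatzes-si-fo-rk
1. f -> v, k -> g, p -> b, s -> z, t -> d / V _ V: fires at position(s) 11: smtatzessivork
surface: smtatzessivork


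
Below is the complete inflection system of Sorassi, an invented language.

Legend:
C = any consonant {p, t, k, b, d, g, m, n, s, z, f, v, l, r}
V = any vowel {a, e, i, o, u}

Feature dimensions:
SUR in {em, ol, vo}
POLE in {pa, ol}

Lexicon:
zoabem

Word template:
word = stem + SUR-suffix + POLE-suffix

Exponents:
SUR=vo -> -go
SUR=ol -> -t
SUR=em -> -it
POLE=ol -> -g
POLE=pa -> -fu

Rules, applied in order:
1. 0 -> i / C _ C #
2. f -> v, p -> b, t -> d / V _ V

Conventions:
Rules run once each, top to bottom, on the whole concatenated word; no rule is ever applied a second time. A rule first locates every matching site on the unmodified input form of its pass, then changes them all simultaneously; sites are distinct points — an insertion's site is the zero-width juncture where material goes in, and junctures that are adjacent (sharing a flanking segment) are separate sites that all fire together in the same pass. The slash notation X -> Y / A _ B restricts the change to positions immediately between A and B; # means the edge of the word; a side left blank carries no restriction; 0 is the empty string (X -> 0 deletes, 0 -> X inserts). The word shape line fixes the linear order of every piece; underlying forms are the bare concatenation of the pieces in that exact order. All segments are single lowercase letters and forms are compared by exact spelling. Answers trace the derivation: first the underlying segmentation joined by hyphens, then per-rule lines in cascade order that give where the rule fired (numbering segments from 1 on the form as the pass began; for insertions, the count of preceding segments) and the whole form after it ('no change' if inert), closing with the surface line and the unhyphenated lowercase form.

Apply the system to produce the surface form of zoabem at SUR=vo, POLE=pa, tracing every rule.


underlying: zoabem-go-fu
1. 0 -> i / C _ C #: no change
2. f -> v, p -> b, t -> d / V _ V: fires at position(s) 9: zoabemgovu
surface: zoabemgovu


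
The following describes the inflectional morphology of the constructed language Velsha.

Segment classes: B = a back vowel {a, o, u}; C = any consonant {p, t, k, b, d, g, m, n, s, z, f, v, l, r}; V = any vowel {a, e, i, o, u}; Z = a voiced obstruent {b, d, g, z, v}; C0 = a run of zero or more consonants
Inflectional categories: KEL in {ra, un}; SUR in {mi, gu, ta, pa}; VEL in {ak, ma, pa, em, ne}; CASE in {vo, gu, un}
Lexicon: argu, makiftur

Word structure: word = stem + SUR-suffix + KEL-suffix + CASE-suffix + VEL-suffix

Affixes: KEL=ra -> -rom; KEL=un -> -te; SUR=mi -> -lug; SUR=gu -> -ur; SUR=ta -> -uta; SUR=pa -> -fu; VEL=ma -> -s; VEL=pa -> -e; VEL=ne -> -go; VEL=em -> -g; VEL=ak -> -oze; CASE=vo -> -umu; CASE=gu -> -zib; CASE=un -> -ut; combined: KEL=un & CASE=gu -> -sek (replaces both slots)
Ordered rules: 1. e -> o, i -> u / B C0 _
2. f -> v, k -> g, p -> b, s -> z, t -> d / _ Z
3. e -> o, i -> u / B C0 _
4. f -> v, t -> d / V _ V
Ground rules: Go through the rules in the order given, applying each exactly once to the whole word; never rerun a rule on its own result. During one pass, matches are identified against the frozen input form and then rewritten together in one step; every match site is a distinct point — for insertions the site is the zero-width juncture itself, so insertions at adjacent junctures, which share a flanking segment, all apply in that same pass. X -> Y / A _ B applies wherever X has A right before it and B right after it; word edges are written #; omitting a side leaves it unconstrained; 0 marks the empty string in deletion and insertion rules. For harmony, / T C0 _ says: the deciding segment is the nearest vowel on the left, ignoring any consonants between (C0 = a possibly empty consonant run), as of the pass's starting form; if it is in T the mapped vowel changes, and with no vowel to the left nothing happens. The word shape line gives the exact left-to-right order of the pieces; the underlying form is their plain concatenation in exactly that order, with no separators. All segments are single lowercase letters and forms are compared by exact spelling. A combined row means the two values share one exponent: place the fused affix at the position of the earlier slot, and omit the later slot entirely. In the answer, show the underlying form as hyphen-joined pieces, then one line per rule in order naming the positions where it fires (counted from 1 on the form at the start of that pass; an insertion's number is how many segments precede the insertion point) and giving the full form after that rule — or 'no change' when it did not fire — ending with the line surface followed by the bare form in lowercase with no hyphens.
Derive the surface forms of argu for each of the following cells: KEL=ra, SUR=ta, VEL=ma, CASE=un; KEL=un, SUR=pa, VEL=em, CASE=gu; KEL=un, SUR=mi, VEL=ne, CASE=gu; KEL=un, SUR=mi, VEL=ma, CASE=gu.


cell KEL=ra, SUR=ta, VEL=ma, CASE=un:
underlying: argu-uta-rom-ut-s
1. e -> o, i -> u / B C0 _: no change
2. f -> v, k -> g, p -> b, s -> z, t -> d / _ Z: no change
3. e -> o, i -> u / B C0 _: no change
4. f -> v, t -> d / V _ V: fires at position(s) 6: arguudaromuts
surface: arguudaromuts

cell KEL=un, SUR=pa, VEL=em, CASE=gu:
underlying: argu-fu-sek-g
1. e -> o, i -> u / B C0 _: fires at position(s) 8: argufusokg
2. f -> v, k -> g, p -> b, s -> z, t -> d / _ Z: fires at position(s) 9: argufusogg
3. e -> o, i -> u / B C0 _: no change
4. f -> v, t -> d / V _ V: fires at position(s) 5: arguvusogg
surface: arguvusogg

cell KEL=un, SUR=mi, VEL=ne, CASE=gu:
underlying: argu-lug-sek-go
1. e -> o, i -> u / B C0 _: fires at position(s) 9: argulugsokgo
2. f -> v, k -> g, p -> b, s -> z, t -> d / _ Z: fires at position(s) 10: argulugsoggo
3. e -> o, i -> u / B C0 _: no change
4. f -> v, t -> d / V _ V: no change
surface: argulugsoggo

cell KEL=un, SUR=mi, VEL=ma, CASE=gu:
underlying: argu-lug-sek-s
1. e -> o, i -> u / B C0 _: fires at position(s) 9: argulugsoks
2. f -> v, k -> g, p -> b, s -> z, t -> d / _ Z: no change
3. e -> o, i -> u / B C0 _: no change
4. f -> v, t -> d / V _ V: no change
surface: argulugsoks


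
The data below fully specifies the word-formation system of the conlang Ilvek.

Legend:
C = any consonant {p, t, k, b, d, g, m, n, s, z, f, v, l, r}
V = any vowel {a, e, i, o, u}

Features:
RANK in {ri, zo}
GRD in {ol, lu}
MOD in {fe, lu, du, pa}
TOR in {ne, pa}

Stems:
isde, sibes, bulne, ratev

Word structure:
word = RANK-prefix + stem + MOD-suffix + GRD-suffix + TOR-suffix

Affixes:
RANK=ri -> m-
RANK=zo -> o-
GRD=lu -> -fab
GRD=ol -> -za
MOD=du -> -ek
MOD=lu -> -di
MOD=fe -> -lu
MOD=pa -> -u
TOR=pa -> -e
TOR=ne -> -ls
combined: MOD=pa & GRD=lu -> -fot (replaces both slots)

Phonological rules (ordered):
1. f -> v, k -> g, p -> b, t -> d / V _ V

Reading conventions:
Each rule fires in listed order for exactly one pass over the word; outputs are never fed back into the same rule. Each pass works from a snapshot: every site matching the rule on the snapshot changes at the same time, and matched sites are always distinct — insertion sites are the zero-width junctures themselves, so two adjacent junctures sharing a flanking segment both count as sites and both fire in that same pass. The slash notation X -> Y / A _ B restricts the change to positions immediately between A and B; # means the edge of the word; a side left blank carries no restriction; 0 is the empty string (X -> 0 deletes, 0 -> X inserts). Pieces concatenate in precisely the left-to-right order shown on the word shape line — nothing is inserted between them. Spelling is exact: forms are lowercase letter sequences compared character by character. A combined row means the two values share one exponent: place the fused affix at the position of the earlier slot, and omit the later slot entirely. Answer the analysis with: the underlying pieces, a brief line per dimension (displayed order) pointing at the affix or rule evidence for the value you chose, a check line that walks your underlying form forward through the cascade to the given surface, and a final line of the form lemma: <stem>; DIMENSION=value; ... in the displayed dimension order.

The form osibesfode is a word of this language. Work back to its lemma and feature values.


underlying: o-sibes-fot-e
RANK=zo - signalled by the affix o-
GRD=lu - signalled by the combined affix row
MOD=pa - signalled by the combined affix row
TOR=pa - signalled by the affix -e
check: osibesfote -> osibesfode
lemma: sibes; RANK=zo; GRD=lu; MOD=pa; TOR=pa


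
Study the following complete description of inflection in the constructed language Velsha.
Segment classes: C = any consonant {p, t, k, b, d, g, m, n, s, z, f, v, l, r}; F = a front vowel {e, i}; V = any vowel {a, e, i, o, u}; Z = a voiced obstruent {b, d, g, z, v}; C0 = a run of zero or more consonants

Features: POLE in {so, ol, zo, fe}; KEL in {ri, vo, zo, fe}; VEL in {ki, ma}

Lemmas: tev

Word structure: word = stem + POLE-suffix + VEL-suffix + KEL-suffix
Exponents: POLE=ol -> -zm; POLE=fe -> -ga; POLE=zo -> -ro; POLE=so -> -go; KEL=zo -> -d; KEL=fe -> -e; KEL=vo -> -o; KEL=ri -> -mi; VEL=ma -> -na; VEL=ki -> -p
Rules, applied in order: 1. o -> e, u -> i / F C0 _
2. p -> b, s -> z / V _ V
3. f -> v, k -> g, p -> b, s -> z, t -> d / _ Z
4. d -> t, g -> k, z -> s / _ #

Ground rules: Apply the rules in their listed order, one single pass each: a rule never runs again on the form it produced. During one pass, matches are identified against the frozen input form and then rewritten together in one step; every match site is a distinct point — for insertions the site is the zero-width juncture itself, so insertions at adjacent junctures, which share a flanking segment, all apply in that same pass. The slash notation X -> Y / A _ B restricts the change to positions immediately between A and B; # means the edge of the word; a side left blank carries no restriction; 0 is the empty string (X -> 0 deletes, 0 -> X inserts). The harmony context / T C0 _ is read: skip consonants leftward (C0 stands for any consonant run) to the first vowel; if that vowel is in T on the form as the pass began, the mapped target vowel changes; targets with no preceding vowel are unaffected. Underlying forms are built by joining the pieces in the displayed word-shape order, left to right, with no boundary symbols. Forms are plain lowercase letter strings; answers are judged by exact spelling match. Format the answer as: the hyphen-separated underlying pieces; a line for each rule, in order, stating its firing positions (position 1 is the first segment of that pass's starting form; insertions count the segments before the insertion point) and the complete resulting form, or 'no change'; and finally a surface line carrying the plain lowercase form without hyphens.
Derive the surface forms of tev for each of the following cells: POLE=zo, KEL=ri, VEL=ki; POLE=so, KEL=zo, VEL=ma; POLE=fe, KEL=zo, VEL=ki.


cell POLE=zo, KEL=ri, VEL=ki:
underlying: tev-ro-p-mi
1. o -> e, u -> i / F C0 _: fires at position(s) 5: tevrepmi
2. p -> b, s -> z / V _ V: no change
3. f -> v, k -> g, p -> b, s -> z, t -> d / _ Z: no change
4. d -> t, g -> k, z -> s / _ #: no change
surface: tevrepmi

cell POLE=so, KEL=zo, VEL=ma:
underlying: tev-go-na-d
1. o -> e, u -> i / F C0 _: fires at position(s) 5: tevgenad
2. p -> b, s -> z / V _ V: no change
3. f -> v, k -> g, p -> b, s -> z, t -> d / _ Z: no change
4. d -> t, g -> k, z -> s / _ #: fires at position(s) 8: tevgenat
surface: tevgenat

cell POLE=fe, KEL=zo, VEL=ki:
underlying: tev-ga-p-d
1. o -> e, u -> i / F C0 _: no change
2. p -> b, s -> z / V _ V: no change
3. f -> v, k -> g, p -> b, s -> z, t -> d / _ Z: fires at position(s) 6: tevgabd
4. d -> t, g -> k, z -> s / _ #: fires at position(s) 7: tevgabt
surface: tevgabt


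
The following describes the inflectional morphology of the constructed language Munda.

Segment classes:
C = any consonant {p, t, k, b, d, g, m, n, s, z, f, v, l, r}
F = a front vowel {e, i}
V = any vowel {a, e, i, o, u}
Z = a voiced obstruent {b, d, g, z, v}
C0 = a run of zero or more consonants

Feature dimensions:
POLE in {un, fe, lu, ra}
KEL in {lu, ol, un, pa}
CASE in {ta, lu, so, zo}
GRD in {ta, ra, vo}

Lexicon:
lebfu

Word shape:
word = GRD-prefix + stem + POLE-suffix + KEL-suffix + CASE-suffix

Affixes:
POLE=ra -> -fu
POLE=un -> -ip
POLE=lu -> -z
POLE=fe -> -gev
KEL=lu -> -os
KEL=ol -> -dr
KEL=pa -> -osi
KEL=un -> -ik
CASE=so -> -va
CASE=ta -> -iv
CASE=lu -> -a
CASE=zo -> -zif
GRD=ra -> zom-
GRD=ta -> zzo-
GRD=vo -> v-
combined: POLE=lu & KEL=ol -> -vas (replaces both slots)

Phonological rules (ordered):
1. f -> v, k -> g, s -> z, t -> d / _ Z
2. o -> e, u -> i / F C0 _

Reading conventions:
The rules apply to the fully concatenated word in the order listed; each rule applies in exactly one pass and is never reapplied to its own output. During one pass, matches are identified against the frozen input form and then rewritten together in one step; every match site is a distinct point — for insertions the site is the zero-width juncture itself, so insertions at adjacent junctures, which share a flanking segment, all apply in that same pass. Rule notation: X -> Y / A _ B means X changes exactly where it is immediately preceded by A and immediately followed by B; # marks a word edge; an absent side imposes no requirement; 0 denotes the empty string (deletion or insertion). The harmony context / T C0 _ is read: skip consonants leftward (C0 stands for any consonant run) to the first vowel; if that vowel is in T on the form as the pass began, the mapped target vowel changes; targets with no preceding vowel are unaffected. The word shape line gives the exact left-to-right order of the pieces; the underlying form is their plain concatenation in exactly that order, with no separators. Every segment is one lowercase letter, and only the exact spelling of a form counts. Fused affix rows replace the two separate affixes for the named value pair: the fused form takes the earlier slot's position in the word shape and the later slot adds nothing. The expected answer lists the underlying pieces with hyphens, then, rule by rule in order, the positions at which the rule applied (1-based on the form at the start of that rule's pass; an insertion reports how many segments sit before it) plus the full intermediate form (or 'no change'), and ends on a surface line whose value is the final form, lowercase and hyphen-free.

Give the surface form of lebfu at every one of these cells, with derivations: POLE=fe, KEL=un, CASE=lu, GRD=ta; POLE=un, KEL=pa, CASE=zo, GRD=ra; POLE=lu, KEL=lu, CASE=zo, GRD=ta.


cell POLE=fe, KEL=un, CASE=lu, GRD=ta:
underlying: zzo-lebfu-gev-ik-a
1. f -> v, k -> g, s -> z, t -> d / _ Z: no change
2. o -> e, u -> i / F C0 _: fires at position(s) 8: zzolebfigevika
surface: zzolebfigevika

cell POLE=un, KEL=pa, CASE=zo, GRD=ra:
underlying: zom-lebfu-ip-osi-zif
1. f -> v, k -> g, s -> z, t -> d / _ Z: no change
2. o -> e, u -> i / F C0 _: fires at position(s) 8, 11: zomlebfiipesizif
surface: zomlebfiipesizif

cell POLE=lu, KEL=lu, CASE=zo, GRD=ta:
underlying: zzo-lebfu-z-os-zif
1. f -> v, k -> g, s -> z, t -> d / _ Z: fires at position(s) 11: zzolebfuzozzif
2. o -> e, u -> i / F C0 _: fires at position(s) 8: zzolebfizozzif
surface: zzolebfizozzif


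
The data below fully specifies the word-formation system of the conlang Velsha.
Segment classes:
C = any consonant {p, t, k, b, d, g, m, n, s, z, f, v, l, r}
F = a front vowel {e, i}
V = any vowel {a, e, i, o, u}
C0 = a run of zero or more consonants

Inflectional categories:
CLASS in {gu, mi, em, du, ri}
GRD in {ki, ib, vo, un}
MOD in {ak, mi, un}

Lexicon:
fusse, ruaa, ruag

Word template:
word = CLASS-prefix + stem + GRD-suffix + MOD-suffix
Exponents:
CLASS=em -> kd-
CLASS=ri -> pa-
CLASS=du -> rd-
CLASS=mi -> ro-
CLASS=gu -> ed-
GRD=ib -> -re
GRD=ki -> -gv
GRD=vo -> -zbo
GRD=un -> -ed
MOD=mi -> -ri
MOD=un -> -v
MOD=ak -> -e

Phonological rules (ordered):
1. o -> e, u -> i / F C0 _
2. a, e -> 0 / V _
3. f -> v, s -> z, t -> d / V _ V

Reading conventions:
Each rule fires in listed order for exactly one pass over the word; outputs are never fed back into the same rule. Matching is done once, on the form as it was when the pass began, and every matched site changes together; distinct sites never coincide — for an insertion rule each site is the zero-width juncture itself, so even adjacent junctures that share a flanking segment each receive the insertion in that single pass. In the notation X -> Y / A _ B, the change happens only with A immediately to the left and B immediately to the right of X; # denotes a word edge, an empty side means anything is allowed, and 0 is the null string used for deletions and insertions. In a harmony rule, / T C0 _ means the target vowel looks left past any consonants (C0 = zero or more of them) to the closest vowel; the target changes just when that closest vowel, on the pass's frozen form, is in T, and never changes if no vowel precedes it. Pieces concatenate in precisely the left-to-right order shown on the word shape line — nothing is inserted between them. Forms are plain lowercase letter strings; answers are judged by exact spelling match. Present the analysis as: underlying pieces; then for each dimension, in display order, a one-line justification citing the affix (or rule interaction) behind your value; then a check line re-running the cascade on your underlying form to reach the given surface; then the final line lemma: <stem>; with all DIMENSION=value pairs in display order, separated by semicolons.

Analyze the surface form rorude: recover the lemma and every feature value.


underlying: ro-ruaa-ed-e
CLASS=mi - signalled by the affix ro-
GRD=un - signalled by the affix -ed
MOD=ak - signalled by the affix -e
check: roruaaede -> roruaaede -> rorude -> rorude
lemma: ruaa; CLASS=mi; GRD=un; MOD=ak


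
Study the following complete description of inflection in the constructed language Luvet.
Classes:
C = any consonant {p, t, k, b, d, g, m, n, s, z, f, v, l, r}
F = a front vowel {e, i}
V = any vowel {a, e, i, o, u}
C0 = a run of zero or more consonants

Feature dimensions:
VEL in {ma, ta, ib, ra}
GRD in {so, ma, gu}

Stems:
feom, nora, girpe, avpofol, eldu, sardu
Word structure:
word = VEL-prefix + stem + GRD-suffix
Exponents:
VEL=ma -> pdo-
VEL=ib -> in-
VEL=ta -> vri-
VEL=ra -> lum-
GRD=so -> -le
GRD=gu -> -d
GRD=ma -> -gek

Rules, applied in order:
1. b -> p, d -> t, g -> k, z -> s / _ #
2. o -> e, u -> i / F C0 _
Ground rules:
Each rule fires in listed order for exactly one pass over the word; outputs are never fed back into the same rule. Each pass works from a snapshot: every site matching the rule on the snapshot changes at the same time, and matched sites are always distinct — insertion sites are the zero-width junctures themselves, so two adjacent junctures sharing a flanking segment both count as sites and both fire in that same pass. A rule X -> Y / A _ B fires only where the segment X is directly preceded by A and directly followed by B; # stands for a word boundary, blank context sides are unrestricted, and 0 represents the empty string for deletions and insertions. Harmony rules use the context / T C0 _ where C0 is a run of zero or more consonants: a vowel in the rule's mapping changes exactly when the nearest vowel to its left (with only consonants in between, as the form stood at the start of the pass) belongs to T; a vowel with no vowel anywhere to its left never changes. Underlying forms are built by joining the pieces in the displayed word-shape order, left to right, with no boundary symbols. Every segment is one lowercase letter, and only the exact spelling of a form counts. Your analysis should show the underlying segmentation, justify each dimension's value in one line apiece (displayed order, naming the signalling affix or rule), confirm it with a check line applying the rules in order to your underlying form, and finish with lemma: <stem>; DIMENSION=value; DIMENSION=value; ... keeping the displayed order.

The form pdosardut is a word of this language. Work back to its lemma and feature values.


underlying: pdo-sardu-d
VEL=ma - signalled by the affix pdo-
GRD=gu - signalled by the affix -d
check: pdosardud -> pdosardut -> pdosardut
lemma: sardu; VEL=ma; GRD=gu


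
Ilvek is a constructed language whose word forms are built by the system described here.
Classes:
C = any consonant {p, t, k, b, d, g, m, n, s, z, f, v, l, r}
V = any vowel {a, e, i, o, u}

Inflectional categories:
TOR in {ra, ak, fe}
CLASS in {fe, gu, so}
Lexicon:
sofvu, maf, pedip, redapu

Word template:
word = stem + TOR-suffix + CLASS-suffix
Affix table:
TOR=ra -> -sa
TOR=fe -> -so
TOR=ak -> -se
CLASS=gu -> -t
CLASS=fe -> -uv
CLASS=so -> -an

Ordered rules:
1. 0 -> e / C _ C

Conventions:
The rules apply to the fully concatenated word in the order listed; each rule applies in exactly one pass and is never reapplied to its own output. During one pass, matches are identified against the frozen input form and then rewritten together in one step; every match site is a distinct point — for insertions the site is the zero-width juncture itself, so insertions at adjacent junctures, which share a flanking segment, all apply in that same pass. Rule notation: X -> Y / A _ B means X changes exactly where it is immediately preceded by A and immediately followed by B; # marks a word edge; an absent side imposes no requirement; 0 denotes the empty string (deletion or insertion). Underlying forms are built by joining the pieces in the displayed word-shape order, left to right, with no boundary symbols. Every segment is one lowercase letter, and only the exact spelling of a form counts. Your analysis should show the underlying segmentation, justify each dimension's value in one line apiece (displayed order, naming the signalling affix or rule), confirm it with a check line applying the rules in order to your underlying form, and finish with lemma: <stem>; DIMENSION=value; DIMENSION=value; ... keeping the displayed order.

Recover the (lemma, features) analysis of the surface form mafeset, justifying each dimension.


underlying: maf-se-t
TOR=ak - signalled by the affix -se
CLASS=gu - signalled by the affix -t
check: mafset -> mafeset
lemma: maf; TOR=ak; CLASS=gu


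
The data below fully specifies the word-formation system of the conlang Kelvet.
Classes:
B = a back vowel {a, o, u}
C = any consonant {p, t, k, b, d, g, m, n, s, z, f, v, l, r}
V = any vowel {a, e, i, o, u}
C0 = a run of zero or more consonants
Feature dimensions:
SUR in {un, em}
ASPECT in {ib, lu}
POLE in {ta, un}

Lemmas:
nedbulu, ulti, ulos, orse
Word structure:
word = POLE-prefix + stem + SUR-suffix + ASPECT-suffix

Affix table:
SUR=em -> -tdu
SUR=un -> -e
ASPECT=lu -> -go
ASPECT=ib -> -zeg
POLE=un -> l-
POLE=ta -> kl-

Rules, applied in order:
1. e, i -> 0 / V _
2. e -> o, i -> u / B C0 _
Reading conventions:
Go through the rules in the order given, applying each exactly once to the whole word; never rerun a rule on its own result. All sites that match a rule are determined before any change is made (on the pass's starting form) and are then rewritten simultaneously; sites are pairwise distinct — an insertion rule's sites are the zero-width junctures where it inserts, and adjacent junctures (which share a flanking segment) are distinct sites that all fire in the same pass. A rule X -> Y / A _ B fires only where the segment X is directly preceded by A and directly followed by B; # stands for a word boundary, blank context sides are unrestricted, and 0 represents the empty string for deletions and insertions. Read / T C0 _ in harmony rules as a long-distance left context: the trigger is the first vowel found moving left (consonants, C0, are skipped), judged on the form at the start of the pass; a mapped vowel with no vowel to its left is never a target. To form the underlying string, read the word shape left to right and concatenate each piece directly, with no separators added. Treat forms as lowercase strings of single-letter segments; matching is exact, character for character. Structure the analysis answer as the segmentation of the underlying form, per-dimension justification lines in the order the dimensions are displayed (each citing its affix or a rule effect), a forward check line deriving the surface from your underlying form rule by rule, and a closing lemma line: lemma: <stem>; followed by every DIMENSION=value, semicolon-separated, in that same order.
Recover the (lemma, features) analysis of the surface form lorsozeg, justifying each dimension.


underlying: l-orse-e-zeg
SUR=un - signalled by the affix -e
ASPECT=ib - signalled by the affix -zeg
POLE=un - signalled by the affix l-
check: lorseezeg -> lorsezeg -> lorsozeg
lemma: orse; SUR=un; ASPECT=ib; POLE=un


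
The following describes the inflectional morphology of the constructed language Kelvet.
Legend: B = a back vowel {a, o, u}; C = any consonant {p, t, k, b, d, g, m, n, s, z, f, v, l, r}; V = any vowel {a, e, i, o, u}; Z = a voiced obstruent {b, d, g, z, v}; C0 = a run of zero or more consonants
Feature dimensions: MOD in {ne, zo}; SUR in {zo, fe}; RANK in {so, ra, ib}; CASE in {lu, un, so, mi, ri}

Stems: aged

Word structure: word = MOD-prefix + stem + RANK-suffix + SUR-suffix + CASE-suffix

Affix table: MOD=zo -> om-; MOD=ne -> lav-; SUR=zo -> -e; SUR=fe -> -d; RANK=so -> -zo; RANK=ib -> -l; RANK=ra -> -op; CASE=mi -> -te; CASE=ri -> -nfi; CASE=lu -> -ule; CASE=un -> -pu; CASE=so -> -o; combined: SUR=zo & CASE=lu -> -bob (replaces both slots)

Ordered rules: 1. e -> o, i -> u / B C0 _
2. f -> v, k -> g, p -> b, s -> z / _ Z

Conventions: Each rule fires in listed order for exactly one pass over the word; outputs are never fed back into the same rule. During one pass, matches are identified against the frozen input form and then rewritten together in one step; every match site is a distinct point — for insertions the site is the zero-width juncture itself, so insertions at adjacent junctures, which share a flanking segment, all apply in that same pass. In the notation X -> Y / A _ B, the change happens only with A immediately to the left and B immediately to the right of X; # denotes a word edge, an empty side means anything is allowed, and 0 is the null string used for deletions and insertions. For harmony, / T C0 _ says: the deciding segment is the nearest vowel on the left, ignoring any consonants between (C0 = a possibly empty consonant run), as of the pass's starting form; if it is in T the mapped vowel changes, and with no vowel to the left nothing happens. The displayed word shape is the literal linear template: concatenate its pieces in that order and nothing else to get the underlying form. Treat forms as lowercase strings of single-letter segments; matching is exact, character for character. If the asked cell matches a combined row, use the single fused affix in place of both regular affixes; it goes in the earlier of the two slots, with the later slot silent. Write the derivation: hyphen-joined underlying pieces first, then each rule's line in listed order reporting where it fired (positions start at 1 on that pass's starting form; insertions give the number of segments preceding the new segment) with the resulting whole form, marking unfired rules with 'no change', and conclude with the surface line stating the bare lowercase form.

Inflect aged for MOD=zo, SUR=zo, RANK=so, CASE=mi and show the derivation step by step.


underlying: om-aged-zo-e-te
1. e -> o, i -> u / B C0 _: fires at position(s) 5, 9: omagodzoote
2. f -> v, k -> g, p -> b, s -> z / _ Z: no change
surface: omagodzoote


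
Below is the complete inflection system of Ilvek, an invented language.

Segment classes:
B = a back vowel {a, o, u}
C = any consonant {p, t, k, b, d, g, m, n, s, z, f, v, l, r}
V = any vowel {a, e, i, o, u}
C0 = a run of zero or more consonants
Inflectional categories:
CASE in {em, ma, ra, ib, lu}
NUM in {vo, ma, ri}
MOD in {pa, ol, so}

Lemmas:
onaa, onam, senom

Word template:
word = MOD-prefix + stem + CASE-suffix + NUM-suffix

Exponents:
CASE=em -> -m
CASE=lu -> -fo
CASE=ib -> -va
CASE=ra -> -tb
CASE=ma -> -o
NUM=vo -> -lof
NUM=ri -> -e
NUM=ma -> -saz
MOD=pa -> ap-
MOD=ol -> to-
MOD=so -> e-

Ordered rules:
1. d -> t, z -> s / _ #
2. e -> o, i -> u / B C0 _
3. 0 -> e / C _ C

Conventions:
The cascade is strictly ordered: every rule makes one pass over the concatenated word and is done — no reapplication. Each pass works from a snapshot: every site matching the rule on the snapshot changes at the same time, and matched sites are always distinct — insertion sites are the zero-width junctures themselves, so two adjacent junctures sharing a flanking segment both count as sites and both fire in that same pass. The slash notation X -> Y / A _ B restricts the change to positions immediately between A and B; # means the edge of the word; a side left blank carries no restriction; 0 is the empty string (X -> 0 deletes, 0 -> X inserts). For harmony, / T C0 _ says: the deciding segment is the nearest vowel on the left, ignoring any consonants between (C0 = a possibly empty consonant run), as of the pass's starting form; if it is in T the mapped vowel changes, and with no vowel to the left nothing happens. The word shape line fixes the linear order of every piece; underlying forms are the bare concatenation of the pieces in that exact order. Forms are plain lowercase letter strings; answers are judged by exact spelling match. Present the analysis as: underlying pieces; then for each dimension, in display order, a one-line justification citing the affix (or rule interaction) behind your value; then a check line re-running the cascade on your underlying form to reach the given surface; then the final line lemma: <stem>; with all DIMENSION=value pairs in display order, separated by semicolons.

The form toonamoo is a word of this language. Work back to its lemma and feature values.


underlying: to-onam-o-e
CASE=ma - signalled by the affix -o
NUM=ri - signalled by the affix -e
MOD=ol - signalled by the affix to-
check: toonamoe -> toonamoe -> toonamoo -> toonamoo
lemma: onam; CASE=ma; NUM=ri; MOD=ol


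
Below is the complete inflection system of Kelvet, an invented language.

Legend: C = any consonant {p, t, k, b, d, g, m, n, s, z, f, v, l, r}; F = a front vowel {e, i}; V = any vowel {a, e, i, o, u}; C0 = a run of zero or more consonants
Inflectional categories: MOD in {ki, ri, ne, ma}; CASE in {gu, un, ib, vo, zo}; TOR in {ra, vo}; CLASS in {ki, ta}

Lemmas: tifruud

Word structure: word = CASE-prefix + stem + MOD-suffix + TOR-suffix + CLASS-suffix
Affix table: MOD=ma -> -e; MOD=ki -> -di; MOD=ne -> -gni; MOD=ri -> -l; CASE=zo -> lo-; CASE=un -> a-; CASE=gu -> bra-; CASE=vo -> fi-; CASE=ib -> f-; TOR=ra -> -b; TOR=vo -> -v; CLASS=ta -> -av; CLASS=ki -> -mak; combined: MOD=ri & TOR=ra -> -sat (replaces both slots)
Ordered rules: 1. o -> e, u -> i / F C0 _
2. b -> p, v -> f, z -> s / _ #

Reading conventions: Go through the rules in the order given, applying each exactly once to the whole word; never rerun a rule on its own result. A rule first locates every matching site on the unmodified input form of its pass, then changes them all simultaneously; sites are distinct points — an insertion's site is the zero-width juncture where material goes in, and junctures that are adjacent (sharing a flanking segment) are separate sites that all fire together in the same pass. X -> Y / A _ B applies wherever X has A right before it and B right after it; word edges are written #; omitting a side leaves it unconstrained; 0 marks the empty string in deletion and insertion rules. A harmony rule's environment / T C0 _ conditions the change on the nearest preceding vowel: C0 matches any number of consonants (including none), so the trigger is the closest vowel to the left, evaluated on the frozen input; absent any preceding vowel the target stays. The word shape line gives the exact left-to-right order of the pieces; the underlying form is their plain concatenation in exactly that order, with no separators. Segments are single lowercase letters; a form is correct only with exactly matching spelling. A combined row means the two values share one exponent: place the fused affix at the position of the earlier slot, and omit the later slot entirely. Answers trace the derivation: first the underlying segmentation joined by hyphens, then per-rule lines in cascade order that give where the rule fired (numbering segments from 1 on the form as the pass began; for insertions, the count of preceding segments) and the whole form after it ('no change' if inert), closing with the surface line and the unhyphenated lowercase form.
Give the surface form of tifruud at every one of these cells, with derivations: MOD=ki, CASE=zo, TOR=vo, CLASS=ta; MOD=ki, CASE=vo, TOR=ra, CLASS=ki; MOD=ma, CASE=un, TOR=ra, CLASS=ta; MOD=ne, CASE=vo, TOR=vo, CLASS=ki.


cell MOD=ki, CASE=zo, TOR=vo, CLASS=ta:
underlying: lo-tifruud-di-v-av
1. o -> e, u -> i / F C0 _: fires at position(s) 7: lotifriuddivav
2. b -> p, v -> f, z -> s / _ #: fires at position(s) 14: lotifriuddivaf
surface: lotifriuddivaf

cell MOD=ki, CASE=vo, TOR=ra, CLASS=ki:
underlying: fi-tifruud-di-b-mak
1. o -> e, u -> i / F C0 _: fires at position(s) 7: fitifriuddibmak
2. b -> p, v -> f, z -> s / _ #: no change
surface: fitifriuddibmak

cell MOD=ma, CASE=un, TOR=ra, CLASS=ta:
underlying: a-tifruud-e-b-av
1. o -> e, u -> i / F C0 _: fires at position(s) 6: atifriudebav
2. b -> p, v -> f, z -> s / _ #: fires at position(s) 12: atifriudebaf
surface: atifriudebaf

cell MOD=ne, CASE=vo, TOR=vo, CLASS=ki:
underlying: fi-tifruud-gni-v-mak
1. o -> e, u -> i / F C0 _: fires at position(s) 7: fitifriudgnivmak
2. b -> p, v -> f, z -> s / _ #: no change
surface: fitifriudgnivmak
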